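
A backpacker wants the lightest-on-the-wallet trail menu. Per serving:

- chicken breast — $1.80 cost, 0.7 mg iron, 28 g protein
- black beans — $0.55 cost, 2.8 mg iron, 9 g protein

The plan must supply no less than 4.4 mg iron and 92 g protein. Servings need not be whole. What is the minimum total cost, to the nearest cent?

An LP optimum is at a vertex; with two nutrient constraints at most two foods are used. Check each candidate.
chicken breast only: max(4.4/0.7, 92/28) = 6.286 servings → $11.31.
black beans only: max(4.4/2.8, 92/9) = 10.22 servings → $5.62.
chicken breast + black beans with both tight: 3.024 servings and 0.8155 servings → $5.89.
So the least-cost plan costs $5.62.

$5.62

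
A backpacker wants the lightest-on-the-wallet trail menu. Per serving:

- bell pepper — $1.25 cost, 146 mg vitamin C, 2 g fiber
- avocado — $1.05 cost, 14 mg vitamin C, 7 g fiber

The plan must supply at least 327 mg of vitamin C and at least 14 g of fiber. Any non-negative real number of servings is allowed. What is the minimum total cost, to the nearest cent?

$4.10

Minimising a linear cost over {vitamin C ≥ 327, fiber ≥ 14, servings ≥ 0} — the optimum is at a vertex, using one or two foods.
bell pepper only: max(327/146, 14/2) = 7 servings → $8.75.
avocado only: max(327/14, 14/7) = 23.36 servings → $24.52.
bell pepper + avocado with both tight: 2.106 servings and 1.398 servings → $4.10.
So the least-cost plan costs $4.10.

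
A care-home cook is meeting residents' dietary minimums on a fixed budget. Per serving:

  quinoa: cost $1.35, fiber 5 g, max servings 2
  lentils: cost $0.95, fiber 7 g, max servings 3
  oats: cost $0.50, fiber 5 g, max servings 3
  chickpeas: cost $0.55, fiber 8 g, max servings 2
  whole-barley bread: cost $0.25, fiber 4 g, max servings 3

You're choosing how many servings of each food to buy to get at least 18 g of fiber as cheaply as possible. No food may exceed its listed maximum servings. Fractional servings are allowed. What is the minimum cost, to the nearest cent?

Cost per g of fiber: whole-barley bread $0.0625, chickpeas $0.0688, oats $0.1000, lentils $0.1357, quinoa $0.2700.
Take 3 servings of whole-barley bread: +12.0 g fiber for $0.75 (total $0.75, still need 6.0 g).
Take 0.75 servings of chickpeas: +6.0 g fiber for $0.41 (total $1.16, still need 0.0 g).
Filling from the cheapest source first is optimal under one linear minimum: $1.16.

$1.16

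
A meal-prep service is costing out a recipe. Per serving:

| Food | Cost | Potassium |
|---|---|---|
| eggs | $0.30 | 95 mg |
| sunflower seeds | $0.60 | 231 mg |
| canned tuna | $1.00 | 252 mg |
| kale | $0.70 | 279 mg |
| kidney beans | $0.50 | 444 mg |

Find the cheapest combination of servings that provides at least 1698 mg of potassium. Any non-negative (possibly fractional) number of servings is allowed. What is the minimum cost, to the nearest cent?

Cost per mg of potassium: kidney beans $0.0011, kale $0.0025, sunflower seeds $0.0026, eggs $0.0032, canned tuna $0.0040.
With no serving limits, use only kidney beans: 1698 mg / 444 mg = 3.824 servings × $0.50 = $1.91.

$1.91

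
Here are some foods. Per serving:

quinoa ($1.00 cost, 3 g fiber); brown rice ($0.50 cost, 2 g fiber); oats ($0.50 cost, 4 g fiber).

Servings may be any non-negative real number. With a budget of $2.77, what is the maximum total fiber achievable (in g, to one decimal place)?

Fiber per dollar: oats 8, brown rice 4, quinoa 3.
With no serving limits, spend the whole cost allowance on oats: $2.77 / $0.50 × 4 g = 22.2 g.

22.2 g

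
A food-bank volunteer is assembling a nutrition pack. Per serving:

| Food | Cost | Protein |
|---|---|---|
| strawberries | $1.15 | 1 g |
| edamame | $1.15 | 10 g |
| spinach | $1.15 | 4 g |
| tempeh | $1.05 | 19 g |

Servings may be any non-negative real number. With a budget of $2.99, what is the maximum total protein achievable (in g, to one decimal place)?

Protein per dollar: tempeh 18.1, edamame 8.696, spinach 3.478, strawberries 0.8696.
With no serving limits, spend the whole cost allowance on tempeh: $2.99 / $1.05 × 19 g = 54.1 g.

54.1 g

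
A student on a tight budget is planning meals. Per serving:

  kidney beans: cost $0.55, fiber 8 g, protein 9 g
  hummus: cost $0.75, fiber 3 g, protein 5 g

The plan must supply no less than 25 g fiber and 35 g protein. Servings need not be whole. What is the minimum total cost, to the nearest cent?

At the optimum either one food covers both requirements or two foods hit both targets exactly; no other combination can be cheaper.
kidney beans only: max(25/8, 35/9) = 3.889 servings → $2.14.
hummus only: max(25/3, 35/5) = 8.333 servings → $6.25.
kidney beans + hummus with both tight: 1.538 servings and 4.231 servings → $4.02.
The minimum over all feasible corners is $2.14.

$2.14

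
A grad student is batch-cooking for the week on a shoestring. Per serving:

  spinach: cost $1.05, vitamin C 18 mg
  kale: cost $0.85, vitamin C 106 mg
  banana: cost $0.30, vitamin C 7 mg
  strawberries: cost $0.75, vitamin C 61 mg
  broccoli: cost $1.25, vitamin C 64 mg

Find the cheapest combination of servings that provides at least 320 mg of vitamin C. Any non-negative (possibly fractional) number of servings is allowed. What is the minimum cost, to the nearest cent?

Cost per mg of vitamin C: kale $0.0080, strawberries $0.0123, broccoli $0.0195, banana $0.0429, spinach $0.0583.
With no serving limits, use only kale: 320 mg / 106 mg = 3.019 servings × $0.85 = $2.57.

$2.57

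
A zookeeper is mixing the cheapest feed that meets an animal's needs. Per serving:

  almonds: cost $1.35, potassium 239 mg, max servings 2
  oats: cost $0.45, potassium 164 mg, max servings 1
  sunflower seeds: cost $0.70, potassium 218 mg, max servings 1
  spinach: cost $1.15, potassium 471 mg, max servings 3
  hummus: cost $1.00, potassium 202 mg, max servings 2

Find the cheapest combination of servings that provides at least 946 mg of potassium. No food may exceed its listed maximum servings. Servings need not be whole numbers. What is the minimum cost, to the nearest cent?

Cost per mg of potassium: spinach $0.0024, oats $0.0027, sunflower seeds $0.0032, hummus $0.0050, almonds $0.0056.
Take 2.008 servings of spinach: +946.0 mg potassium for $2.31 (total $2.31, still need 0.0 mg).
Greedy by cheapest-per-mg is optimal for a single linear constraint, so the minimum cost is $2.31.

$2.31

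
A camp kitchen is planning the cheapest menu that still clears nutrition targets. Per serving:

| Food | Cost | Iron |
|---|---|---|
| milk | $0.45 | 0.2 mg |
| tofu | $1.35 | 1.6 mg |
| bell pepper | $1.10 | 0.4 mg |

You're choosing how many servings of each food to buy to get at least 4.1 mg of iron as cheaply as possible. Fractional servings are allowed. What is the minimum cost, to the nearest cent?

Cost per mg of iron: tofu $0.8438, milk $2.2500, bell pepper $2.7500.
With no serving limits, use only tofu: 4.1 mg / 1.6 mg = 2.562 servings × $1.35 = $3.46.

$3.46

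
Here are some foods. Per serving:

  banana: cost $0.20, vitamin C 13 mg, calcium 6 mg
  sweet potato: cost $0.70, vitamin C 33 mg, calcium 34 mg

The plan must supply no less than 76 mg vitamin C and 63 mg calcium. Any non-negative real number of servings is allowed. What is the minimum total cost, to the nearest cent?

$1.46

Two binding constraints pin down two serving amounts, so the optimal mix uses at most two foods. The candidates are each food alone (scaled to the tighter of vitamin C/calcium) and each pair with both constraints tight.
banana only: max(76/13, 63/6) = 10.5 servings → $2.10.
sweet potato only: max(76/33, 63/34) = 2.303 servings → $1.61.
banana + sweet potato with both tight: 2.07 servings and 1.488 servings → $1.46.
Cheapest feasible corner: $1.46.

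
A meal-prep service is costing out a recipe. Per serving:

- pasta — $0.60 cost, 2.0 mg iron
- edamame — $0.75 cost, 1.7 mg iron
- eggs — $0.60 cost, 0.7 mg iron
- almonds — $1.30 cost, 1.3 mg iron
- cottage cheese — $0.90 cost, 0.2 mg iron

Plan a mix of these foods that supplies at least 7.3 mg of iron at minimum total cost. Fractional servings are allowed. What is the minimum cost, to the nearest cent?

$2.19

Cost per mg of iron: pasta $0.3000, edamame $0.4412, eggs $0.8571, almonds $1.0000, cottage cheese $4.5000.
With no serving limits, use only pasta: 7.3 mg / 2.0 mg = 3.65 servings × $0.60 = $2.19.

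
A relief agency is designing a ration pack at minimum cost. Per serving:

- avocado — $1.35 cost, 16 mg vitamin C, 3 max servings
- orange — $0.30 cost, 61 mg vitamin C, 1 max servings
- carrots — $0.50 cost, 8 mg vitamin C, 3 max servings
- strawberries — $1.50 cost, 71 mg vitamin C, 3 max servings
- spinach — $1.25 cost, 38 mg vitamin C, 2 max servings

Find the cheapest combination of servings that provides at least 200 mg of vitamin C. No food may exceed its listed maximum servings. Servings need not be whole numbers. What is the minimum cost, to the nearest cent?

Cost per mg of vitamin C: orange $0.0049, strawberries $0.0211, spinach $0.0329, carrots $0.0625, avocado $0.0844.
Take 1 serving of orange: +61.0 mg vitamin C for $0.30 (total $0.30, still need 139.0 mg).
Take 1.958 servings of strawberries: +139.0 mg vitamin C for $2.94 (total $3.24, still need 0.0 mg).
Filling from the cheapest source first is optimal under one linear minimum: $3.24.

$3.24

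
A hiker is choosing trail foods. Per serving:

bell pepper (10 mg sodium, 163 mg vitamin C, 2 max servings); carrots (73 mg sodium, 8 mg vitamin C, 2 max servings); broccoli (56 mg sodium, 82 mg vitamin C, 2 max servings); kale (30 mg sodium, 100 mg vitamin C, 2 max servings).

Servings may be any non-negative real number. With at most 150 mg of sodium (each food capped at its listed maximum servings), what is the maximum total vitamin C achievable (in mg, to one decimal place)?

628.5 mg

Vitamin C per mg sodium: bell pepper 16.3, kale 3.333, broccoli 1.464, carrots 0.1096.
Take 2 servings of bell pepper: uses 20 mg sodium, +326.0 mg vitamin C (running total 326.0 mg).
Take 2 servings of kale: uses 60 mg sodium, +200.0 mg vitamin C (running total 526.0 mg).
Take 1.25 servings of broccoli: uses 70 mg sodium, +102.5 mg vitamin C (running total 628.5 mg).
Greedy by best ratio exhausts the sodium allowance optimally: 628.5 mg.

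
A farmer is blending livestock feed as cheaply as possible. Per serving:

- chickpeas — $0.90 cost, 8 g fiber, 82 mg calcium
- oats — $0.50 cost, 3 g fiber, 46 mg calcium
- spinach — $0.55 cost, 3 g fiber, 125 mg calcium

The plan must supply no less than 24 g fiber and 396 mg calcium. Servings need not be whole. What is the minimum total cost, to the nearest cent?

This is a tiny linear program; its minimum lies at a vertex of the feasible set. List the vertices and price them.
chickpeas only: max(24/8, 396/82) = 4.829 servings → $4.35.
oats only: max(24/3, 396/46) = 8.609 servings → $4.30.
spinach only: max(24/3, 396/125) = 8 servings → $4.40.
chickpeas + oats with both targets exact would need a negative amount; discard.
chickpeas + spinach with both tight: 2.403 servings and 1.592 servings → $3.04.
oats + spinach with both tight: 7.646 servings and 0.3544 servings → $4.02.
The minimum over all feasible corners is $3.04.

$3.04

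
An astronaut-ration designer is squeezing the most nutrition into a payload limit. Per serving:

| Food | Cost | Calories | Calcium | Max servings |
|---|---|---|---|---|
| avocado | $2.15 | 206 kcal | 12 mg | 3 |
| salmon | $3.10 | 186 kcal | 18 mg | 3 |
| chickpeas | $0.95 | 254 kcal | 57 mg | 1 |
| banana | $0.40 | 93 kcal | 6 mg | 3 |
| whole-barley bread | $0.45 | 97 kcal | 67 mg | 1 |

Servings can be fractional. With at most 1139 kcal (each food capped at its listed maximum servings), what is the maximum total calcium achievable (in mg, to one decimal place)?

Calcium per kcal: whole-barley bread 0.6907, chickpeas 0.2244, salmon 0.09677, banana 0.06452, avocado 0.05825.
Take 1 serving of whole-barley bread: uses 97 kcal, +67.0 mg calcium (running total 67.0 mg).
Take 1 serving of chickpeas: uses 254 kcal, +57.0 mg calcium (running total 124.0 mg).
Take 3 servings of salmon: uses 558 kcal, +54.0 mg calcium (running total 178.0 mg).
Take 2.473 servings of banana: uses 230 kcal, +14.8 mg calcium (running total 192.8 mg).
Filling greedily by calcium-per-kcal is optimal for one linear limit, giving 192.8 mg.

192.8 mg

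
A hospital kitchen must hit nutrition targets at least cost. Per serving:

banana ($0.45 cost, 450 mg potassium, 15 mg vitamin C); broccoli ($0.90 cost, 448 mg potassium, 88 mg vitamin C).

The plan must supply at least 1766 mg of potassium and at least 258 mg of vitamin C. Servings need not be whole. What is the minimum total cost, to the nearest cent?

With two linear requirements the optimum uses one or two foods; enumerate the corners.
banana only: max(1766/450, 258/15) = 17.2 servings → $7.74.
broccoli only: max(1766/448, 258/88) = 3.942 servings → $3.55.
banana + broccoli with both tight: 1.211 servings and 2.725 servings → $3.00.
Cheapest feasible corner: $3.00.

$3.00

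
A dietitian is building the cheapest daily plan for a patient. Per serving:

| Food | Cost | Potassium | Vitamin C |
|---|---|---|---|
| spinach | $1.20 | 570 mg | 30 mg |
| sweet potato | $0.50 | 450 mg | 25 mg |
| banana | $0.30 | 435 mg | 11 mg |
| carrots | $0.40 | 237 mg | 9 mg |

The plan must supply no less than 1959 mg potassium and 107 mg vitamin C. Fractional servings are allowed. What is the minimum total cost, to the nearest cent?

$2.15

Compare the cost at each extreme point of the feasible region.
spinach only: max(1959/570, 107/30) = 3.567 servings → $4.28.
sweet potato only: max(1959/450, 107/25) = 4.353 servings → $2.18.
banana only: max(1959/435, 107/11) = 9.727 servings → $2.92.
carrots only: max(1959/237, 107/9) = 11.89 servings → $4.76.
spinach + sweet potato with both tight: 1.1 servings and 2.96 servings → $2.80.
spinach + banana: intersection lies outside the first quadrant.
spinach + carrots: intersection lies outside the first quadrant.
sweet potato + banana with both tight: 4.219 servings and 0.1392 servings → $2.15.
sweet potato + carrots with both tight: 4.122 servings and 0.44 servings → $2.24.
banana + carrots: the both-tight solution has a negative serving — not a feasible corner.
Cheapest feasible corner: $2.15.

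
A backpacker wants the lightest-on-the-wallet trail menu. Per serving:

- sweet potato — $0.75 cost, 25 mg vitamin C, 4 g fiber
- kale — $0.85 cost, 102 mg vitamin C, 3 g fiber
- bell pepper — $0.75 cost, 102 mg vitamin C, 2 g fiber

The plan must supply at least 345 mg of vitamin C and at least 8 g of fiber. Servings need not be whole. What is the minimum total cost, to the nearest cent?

$2.66

The cheapest plan sits at a corner of the feasible region — with two constraints it uses at most two foods.
sweet potato only: max(345/25, 8/4) = 13.8 servings → $10.35.
kale only: max(345/102, 8/3) = 3.382 servings → $2.88.
bell pepper only: max(345/102, 8/2) = 4 servings → $3.00.
sweet potato + kale with both targets exact would need a negative amount; discard.
sweet potato + bell pepper with both tight: 0.352 servings and 3.296 servings → $2.74.
kale + bell pepper with both tight: 1.235 servings and 2.147 servings → $2.66.
So the least-cost plan costs $2.66.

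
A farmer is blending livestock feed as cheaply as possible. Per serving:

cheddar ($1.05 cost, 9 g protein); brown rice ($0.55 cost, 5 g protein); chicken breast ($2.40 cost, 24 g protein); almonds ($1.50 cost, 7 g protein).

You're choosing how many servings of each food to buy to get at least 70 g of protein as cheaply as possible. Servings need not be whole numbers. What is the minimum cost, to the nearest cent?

$7.00

Cost per g of protein: chicken breast $0.1000, brown rice $0.1100, cheddar $0.1167, almonds $0.2143.
With no serving limits, use only chicken breast: 70 g / 24 g = 2.917 servings × $2.40 = $7.00.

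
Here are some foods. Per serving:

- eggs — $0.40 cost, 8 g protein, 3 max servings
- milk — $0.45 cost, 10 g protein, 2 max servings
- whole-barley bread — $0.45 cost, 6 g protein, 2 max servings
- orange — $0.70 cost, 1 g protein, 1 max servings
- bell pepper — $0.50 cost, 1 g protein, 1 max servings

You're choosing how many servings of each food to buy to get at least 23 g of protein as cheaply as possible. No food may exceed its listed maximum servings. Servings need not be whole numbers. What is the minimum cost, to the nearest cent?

$1.05

Cost per g of protein: milk $0.0450, eggs $0.0500, whole-barley bread $0.0750, bell pepper $0.5000, orange $0.7000.
Take 2 servings of milk: +20.0 g protein for $0.90 (total $0.90, still need 3.0 g).
Take 0.375 servings of eggs: +3.0 g protein for $0.15 (total $1.05, still need 0.0 g).
Greedy by cheapest-per-g is optimal for a single linear constraint, so the minimum cost is $1.05.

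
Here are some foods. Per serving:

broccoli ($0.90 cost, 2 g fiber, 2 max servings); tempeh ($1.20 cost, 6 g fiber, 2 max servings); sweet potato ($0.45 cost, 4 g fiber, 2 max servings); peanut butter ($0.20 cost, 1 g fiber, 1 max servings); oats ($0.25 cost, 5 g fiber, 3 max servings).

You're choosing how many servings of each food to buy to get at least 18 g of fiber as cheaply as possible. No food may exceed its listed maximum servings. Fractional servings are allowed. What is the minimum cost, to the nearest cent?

$1.09

Cost per g of fiber: oats $0.0500, sweet potato $0.1125, tempeh $0.2000, peanut butter $0.2000, broccoli $0.4500.
Take 3 servings of oats: +15.0 g fiber for $0.75 (total $0.75, still need 3.0 g).
Take 0.75 servings of sweet potato: +3.0 g fiber for $0.34 (total $1.09, still need 0.0 g).
Filling from the cheapest source first is optimal under one linear minimum: $1.09.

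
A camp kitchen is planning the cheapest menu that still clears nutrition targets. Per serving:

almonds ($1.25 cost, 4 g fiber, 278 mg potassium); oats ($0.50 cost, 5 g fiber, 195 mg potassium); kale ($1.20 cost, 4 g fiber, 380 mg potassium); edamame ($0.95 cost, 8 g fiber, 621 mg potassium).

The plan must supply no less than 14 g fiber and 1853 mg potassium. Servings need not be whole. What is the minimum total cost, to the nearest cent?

$2.83

An LP optimum is at a vertex; with two nutrient constraints at most two foods are used. Check each candidate.
almonds only: max(14/4, 1853/278) = 6.665 servings → $8.33.
oats only: max(14/5, 1853/195) = 9.503 servings → $4.75.
kale only: max(14/4, 1853/380) = 4.876 servings → $5.85.
edamame only: max(14/8, 1853/621) = 2.984 servings → $2.83.
almonds + oats: the both-tight solution has a negative serving — not a feasible corner.
almonds + kale with both targets exact would need a negative amount; discard.
almonds + edamame: intersection lies outside the first quadrant.
oats + kale: the both-tight solution has a negative serving — not a feasible corner.
oats + edamame: intersection lies outside the first quadrant.
kale + edamame: the both-tight solution has a negative serving — not a feasible corner.
So the least-cost plan costs $2.83.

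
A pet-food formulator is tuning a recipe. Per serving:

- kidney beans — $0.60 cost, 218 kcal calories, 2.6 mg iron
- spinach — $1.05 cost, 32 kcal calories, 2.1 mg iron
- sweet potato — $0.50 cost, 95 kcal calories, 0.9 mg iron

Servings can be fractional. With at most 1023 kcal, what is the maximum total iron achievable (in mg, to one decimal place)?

67.1 mg

Iron per kcal: spinach 0.06563, kidney beans 0.01193, sweet potato 0.009474.
With no serving limits, spend the whole calories allowance on spinach: 1023 kcal / 32 kcal × 2.1 mg = 67.1 mg.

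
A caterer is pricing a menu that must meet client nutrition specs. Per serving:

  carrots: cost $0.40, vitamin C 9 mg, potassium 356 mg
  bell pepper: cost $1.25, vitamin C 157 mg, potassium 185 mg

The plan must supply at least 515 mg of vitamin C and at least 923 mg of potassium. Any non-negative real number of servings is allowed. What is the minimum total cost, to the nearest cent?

$4.40

A basic optimal solution has at most two foods positive. Try each food alone and each pair with both targets met exactly.
carrots only: max(515/9, 923/356) = 57.22 servings → $22.89.
bell pepper only: max(515/157, 923/185) = 4.989 servings → $6.24.
carrots + bell pepper with both tight: 0.9153 servings and 3.228 servings → $4.40.
Cheapest feasible corner: $4.40.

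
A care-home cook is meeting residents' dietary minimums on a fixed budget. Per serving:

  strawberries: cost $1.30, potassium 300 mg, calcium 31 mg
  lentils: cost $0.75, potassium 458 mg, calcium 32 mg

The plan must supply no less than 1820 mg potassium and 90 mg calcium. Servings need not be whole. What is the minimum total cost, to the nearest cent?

$2.98

Two binding constraints pin down two serving amounts, so the optimal mix uses at most two foods. The candidates are each food alone (scaled to the tighter of potassium/calcium) and each pair with both constraints tight.
strawberries only: max(1820/300, 90/31) = 6.067 servings → $7.89.
lentils only: max(1820/458, 90/32) = 3.974 servings → $2.98.
strawberries + lentils: the both-tight solution has a negative serving — not a feasible corner.
Cheapest feasible corner: $2.98.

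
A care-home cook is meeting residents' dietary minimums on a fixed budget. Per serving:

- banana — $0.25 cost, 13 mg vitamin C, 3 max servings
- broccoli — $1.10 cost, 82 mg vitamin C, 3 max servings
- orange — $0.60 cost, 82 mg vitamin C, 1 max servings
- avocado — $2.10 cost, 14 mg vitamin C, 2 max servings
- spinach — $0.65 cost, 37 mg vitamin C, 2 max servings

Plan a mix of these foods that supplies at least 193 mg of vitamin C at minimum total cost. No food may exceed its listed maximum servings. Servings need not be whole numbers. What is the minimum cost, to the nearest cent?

$2.09

Cost per mg of vitamin C: orange $0.0073, broccoli $0.0134, spinach $0.0176, banana $0.0192, avocado $0.1500.
Take 1 serving of orange: +82.0 mg vitamin C for $0.60 (total $0.60, still need 111.0 mg).
Take 1.354 servings of broccoli: +111.0 mg vitamin C for $1.49 (total $2.09, still need 0.0 mg).
Filling from the cheapest source first is optimal under one linear minimum: $2.09.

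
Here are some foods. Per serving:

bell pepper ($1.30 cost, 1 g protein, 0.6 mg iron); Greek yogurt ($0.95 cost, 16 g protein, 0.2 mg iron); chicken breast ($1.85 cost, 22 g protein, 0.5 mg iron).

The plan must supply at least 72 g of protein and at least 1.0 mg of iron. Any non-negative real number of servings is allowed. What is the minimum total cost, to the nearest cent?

For a min-cost LP with two ≥-constraints, a basic feasible solution has at most two positive variables.
bell pepper only: max(72/1, 1.0/0.6) = 72 servings → $93.60.
Greek yogurt only: max(72/16, 1.0/0.2) = 5 servings → $4.75.
chicken breast only: max(72/22, 1.0/0.5) = 3.273 servings → $6.05.
bell pepper + Greek yogurt with both tight: 0.1702 servings and 4.489 servings → $4.49.
bell pepper + chicken breast: intersection lies outside the first quadrant.
Greek yogurt + chicken breast with both tight: 3.889 servings and 0.4444 servings → $4.52.
So the least-cost plan costs $4.49.

$4.49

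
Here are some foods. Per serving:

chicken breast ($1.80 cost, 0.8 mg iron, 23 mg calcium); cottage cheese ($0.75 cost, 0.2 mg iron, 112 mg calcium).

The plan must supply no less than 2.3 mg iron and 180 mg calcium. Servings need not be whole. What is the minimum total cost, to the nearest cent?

Minimising a linear cost over {iron ≥ 2.3, calcium ≥ 180, servings ≥ 0} — the optimum is at a vertex, using one or two foods.
chicken breast only: max(2.3/0.8, 180/23) = 7.826 servings → $14.09.
cottage cheese only: max(2.3/0.2, 180/112) = 11.5 servings → $8.62.
chicken breast + cottage cheese with both tight: 2.607 servings and 1.072 servings → $5.50.
Cheapest feasible corner: $5.50.

$5.50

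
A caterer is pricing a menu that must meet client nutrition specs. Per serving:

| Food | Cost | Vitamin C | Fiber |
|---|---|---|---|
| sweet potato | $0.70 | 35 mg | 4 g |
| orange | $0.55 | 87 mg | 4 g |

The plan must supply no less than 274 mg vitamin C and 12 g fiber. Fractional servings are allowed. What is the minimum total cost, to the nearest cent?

The cheapest plan sits at a corner of the feasible region — with two constraints it uses at most two foods.
sweet potato only: max(274/35, 12/4) = 7.829 servings → $5.48.
orange only: max(274/87, 12/4) = 3.149 servings → $1.73.
sweet potato + orange: intersection lies outside the first quadrant.
So the least-cost plan costs $1.73.

$1.73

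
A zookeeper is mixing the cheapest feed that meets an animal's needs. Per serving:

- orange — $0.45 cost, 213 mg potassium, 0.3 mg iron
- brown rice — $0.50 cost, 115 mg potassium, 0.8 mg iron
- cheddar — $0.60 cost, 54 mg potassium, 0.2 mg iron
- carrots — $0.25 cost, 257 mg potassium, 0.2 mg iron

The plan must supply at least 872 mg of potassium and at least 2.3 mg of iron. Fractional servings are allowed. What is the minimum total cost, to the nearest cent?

$1.73

The cheapest plan sits at a corner of the feasible region — with two constraints it uses at most two foods.
orange only: max(872/213, 2.3/0.3) = 7.667 servings → $3.45.
brown rice only: max(872/115, 2.3/0.8) = 7.583 servings → $3.79.
cheddar only: max(872/54, 2.3/0.2) = 16.15 servings → $9.69.
carrots only: max(872/257, 2.3/0.2) = 11.5 servings → $2.88.
orange + brown rice with both tight: 3.187 servings and 1.68 servings → $2.27.
orange + cheddar with both tight: 1.902 servings and 8.648 servings → $6.04.
orange + carrots: the both-tight solution has a negative serving — not a feasible corner.
brown rice + cheddar: intersection lies outside the first quadrant.
brown rice + carrots with both tight: 2.282 servings and 2.372 servings → $1.73.
cheddar + carrots with both tight: 10.26 servings and 1.236 servings → $6.47.
The minimum over all feasible corners is $1.73.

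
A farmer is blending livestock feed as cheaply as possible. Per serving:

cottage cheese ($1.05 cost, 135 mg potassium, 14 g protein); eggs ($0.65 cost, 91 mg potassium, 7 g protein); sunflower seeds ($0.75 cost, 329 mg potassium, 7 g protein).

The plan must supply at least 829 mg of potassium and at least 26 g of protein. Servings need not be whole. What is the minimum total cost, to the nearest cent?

Two binding constraints pin down two serving amounts, so the optimal mix uses at most two foods. The candidates are each food alone (scaled to the tighter of potassium/protein) and each pair with both constraints tight.
cottage cheese only: max(829/135, 26/14) = 6.141 servings → $6.45.
eggs only: max(829/91, 26/7) = 9.11 servings → $5.92.
sunflower seeds only: max(829/329, 26/7) = 3.714 servings → $2.79.
cottage cheese + eggs: the both-tight solution has a negative serving — not a feasible corner.
cottage cheese + sunflower seeds with both tight: 0.7514 servings and 2.211 servings → $2.45.
eggs + sunflower seeds with both tight: 1.651 servings and 2.063 servings → $2.62.
The minimum over all feasible corners is $2.45.

$2.45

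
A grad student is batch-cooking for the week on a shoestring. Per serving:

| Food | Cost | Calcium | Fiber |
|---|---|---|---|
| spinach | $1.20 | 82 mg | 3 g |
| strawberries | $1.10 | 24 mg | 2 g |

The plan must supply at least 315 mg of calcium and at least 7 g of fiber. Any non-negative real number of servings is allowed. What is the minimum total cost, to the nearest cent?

$4.61

The cheapest plan sits at a corner of the feasible region — with two constraints it uses at most two foods.
spinach only: max(315/82, 7/3) = 3.841 servings → $4.61.
strawberries only: max(315/24, 7/2) = 13.12 servings → $14.44.
spinach + strawberries: the both-tight solution has a negative serving — not a feasible corner.
Cheapest feasible corner: $4.61.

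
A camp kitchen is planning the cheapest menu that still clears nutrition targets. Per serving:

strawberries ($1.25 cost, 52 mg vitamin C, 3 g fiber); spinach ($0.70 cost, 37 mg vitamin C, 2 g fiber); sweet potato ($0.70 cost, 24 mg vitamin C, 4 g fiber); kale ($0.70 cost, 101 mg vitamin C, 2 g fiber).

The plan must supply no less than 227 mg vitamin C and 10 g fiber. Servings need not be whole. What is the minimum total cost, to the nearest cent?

An LP optimum is at a vertex; with two nutrient constraints at most two foods are used. Check each candidate.
strawberries only: max(227/52, 10/3) = 4.365 servings → $5.46.
spinach only: max(227/37, 10/2) = 6.135 servings → $4.29.
sweet potato only: max(227/24, 10/4) = 9.458 servings → $6.62.
kale only: max(227/101, 10/2) = 5 servings → $3.50.
strawberries + spinach: intersection lies outside the first quadrant.
strawberries + sweet potato with both targets exact would need a negative amount; discard.
strawberries + kale with both tight: 2.794 servings and 0.809 servings → $4.06.
spinach + sweet potato with both targets exact would need a negative amount; discard.
spinach + kale with both tight: 4.344 servings and 0.6562 servings → $3.50.
sweet potato + kale with both tight: 1.562 servings and 1.876 servings → $2.41.
The minimum over all feasible corners is $2.41.

$2.41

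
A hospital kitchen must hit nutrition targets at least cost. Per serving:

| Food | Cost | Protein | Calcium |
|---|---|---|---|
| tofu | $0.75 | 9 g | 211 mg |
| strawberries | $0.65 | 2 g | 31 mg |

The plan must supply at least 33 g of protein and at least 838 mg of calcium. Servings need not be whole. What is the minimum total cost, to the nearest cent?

The cheapest plan sits at a corner of the feasible region — with two constraints it uses at most two foods.
tofu only: max(33/9, 838/211) = 3.972 servings → $2.98.
strawberries only: max(33/2, 838/31) = 27.03 servings → $17.57.
tofu + strawberries: intersection lies outside the first quadrant.
So the least-cost plan costs $2.98.

$2.98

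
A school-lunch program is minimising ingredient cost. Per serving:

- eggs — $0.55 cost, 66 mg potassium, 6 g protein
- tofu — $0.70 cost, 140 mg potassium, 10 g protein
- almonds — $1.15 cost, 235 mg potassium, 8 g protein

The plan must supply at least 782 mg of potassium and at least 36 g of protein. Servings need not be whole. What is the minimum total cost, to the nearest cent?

$3.85

A basic optimal solution has at most two foods positive. Try each food alone and each pair with both targets met exactly.
eggs only: max(782/66, 36/6) = 11.85 servings → $6.52.
tofu only: max(782/140, 36/10) = 5.586 servings → $3.91.
almonds only: max(782/235, 36/8) = 4.5 servings → $5.17.
eggs + tofu: intersection lies outside the first quadrant.
eggs + almonds with both tight: 2.499 servings and 2.626 servings → $4.39.
tofu + almonds with both tight: 1.792 servings and 2.26 servings → $3.85.
Cheapest feasible corner: $3.85.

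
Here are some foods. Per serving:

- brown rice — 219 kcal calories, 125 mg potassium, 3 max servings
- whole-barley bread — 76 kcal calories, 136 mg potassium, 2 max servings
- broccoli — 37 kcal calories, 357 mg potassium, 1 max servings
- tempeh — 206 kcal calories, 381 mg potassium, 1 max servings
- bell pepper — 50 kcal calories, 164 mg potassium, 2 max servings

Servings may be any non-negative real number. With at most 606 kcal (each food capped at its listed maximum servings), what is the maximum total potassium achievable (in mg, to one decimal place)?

Potassium per kcal: broccoli 9.649, bell pepper 3.28, tempeh 1.85, whole-barley bread 1.789, brown rice 0.5708.
Take 1 serving of broccoli: uses 37 kcal, +357.0 mg potassium (running total 357.0 mg).
Take 2 servings of bell pepper: uses 100 kcal, +328.0 mg potassium (running total 685.0 mg).
Take 1 serving of tempeh: uses 206 kcal, +381.0 mg potassium (running total 1066.0 mg).
Take 2 servings of whole-barley bread: uses 152 kcal, +272.0 mg potassium (running total 1338.0 mg).
Take 0.5068 servings of brown rice: uses 111 kcal, +63.4 mg potassium (running total 1401.4 mg).
Filling greedily by potassium-per-kcal is optimal for one linear limit, giving 1401.4 mg.

1401.4 mg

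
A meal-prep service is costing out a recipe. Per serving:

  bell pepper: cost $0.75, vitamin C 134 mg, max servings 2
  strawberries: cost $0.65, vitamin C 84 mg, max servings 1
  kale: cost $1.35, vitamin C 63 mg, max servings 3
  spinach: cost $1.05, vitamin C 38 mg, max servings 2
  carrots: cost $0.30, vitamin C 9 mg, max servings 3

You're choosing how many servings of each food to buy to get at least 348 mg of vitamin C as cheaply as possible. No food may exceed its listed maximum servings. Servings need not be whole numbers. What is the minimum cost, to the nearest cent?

Cost per mg of vitamin C: bell pepper $0.0056, strawberries $0.0077, kale $0.0214, spinach $0.0276, carrots $0.0333.
Take 2 servings of bell pepper: +268.0 mg vitamin C for $1.50 (total $1.50, still need 80.0 mg).
Take 0.9524 servings of strawberries: +80.0 mg vitamin C for $0.62 (total $2.12, still need 0.0 mg).
Greedy by cheapest-per-mg is optimal for a single linear constraint, so the minimum cost is $2.12.

$2.12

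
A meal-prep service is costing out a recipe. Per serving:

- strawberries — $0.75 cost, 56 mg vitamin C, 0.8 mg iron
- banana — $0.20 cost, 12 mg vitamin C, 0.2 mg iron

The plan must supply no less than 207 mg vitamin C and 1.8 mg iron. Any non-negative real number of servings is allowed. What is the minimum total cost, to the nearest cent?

With two linear requirements the optimum uses one or two foods; enumerate the corners.
strawberries only: max(207/56, 1.8/0.8) = 3.696 servings → $2.77.
banana only: max(207/12, 1.8/0.2) = 17.25 servings → $3.45.
strawberries + banana with both targets exact would need a negative amount; discard.
The minimum over all feasible corners is $2.77.

$2.77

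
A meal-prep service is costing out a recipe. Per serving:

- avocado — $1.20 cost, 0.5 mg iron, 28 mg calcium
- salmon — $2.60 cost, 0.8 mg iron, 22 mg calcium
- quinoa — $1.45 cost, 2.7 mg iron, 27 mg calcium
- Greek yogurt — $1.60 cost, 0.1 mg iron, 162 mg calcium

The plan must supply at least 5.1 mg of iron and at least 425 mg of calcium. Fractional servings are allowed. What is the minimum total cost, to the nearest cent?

$6.33

An LP optimum is at a vertex; with two nutrient constraints at most two foods are used. Check each candidate.
avocado only: max(5.1/0.5, 425/28) = 15.18 servings → $18.21.
salmon only: max(5.1/0.8, 425/22) = 19.32 servings → $50.23.
quinoa only: max(5.1/2.7, 425/27) = 15.74 servings → $22.82.
Greek yogurt only: max(5.1/0.1, 425/162) = 51 servings → $81.60.
avocado + salmon: the both-tight solution has a negative serving — not a feasible corner.
avocado + quinoa with both targets exact would need a negative amount; discard.
avocado + Greek yogurt with both tight: 10.02 servings and 0.8913 servings → $13.45.
salmon + quinoa with both targets exact would need a negative amount; discard.
salmon + Greek yogurt with both tight: 6.151 servings and 1.788 servings → $18.85.
quinoa + Greek yogurt with both tight: 1.803 servings and 2.323 servings → $6.33.
So the least-cost plan costs $6.33.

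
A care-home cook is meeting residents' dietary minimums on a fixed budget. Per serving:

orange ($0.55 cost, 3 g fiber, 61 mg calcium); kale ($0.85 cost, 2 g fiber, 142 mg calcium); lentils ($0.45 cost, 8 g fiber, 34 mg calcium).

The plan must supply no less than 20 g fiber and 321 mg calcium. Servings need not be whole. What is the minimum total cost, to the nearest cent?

$2.43

Minimising a linear cost over {fiber ≥ 20, calcium ≥ 321, servings ≥ 0} — the optimum is at a vertex, using one or two foods.
orange only: max(20/3, 321/61) = 6.667 servings → $3.67.
kale only: max(20/2, 321/142) = 10 servings → $8.50.
lentils only: max(20/8, 321/34) = 9.441 servings → $4.25.
orange + kale with both targets exact would need a negative amount; discard.
orange + lentils with both tight: 4.891 servings and 0.6658 servings → $2.99.
kale + lentils with both tight: 1.768 servings and 2.058 servings → $2.43.
The minimum over all feasible corners is $2.43.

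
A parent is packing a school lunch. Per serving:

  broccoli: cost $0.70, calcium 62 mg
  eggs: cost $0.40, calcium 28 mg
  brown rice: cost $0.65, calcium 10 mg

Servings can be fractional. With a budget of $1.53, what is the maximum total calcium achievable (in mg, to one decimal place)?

Calcium per dollar: broccoli 88.57, eggs 70, brown rice 15.38.
With no serving limits, spend the whole cost allowance on broccoli: $1.53 / $0.70 × 62 mg = 135.5 mg.

135.5 mg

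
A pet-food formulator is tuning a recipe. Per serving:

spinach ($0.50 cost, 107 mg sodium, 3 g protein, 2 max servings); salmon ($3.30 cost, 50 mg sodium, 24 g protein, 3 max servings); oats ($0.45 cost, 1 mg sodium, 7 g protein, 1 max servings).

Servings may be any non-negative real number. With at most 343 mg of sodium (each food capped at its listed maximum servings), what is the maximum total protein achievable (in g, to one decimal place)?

84.4 g

Protein per mg sodium: oats 7, salmon 0.48, spinach 0.02804.
Take 1 serving of oats: uses 1 mg sodium, +7.0 g protein (running total 7.0 g).
Take 3 servings of salmon: uses 150 mg sodium, +72.0 g protein (running total 79.0 g).
Take 1.794 servings of spinach: uses 192 mg sodium, +5.4 g protein (running total 84.4 g).
Greedy by best ratio exhausts the sodium allowance optimally: 84.4 g.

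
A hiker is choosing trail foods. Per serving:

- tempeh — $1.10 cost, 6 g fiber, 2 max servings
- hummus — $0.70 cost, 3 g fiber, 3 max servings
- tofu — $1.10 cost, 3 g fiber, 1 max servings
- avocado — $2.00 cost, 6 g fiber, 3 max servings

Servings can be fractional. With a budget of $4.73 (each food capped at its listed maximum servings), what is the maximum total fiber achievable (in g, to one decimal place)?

22.3 g

Fiber per dollar: tempeh 5.455, hummus 4.286, avocado 3, tofu 2.727.
Take 2 servings of tempeh: spends $2.20, +12.0 g fiber (running total 12.0 g).
Take 3 servings of hummus: spends $2.10, +9.0 g fiber (running total 21.0 g).
Take 0.215 servings of avocado: spends $0.43, +1.3 g fiber (running total 22.3 g).
Filling greedily by fiber-per-dollar is optimal for one linear limit, giving 22.3 g.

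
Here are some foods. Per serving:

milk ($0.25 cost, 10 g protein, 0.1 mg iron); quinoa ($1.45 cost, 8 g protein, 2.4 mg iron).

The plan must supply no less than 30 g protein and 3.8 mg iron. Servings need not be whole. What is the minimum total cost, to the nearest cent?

Check every corner: each single food scaled to meet both minima, and each pair solved so both constraints bind.
milk only: max(30/10, 3.8/0.1) = 38 servings → $9.50.
quinoa only: max(30/8, 3.8/2.4) = 3.75 servings → $5.44.
milk + quinoa with both tight: 1.793 servings and 1.509 servings → $2.64.
The minimum over all feasible corners is $2.64.

$2.64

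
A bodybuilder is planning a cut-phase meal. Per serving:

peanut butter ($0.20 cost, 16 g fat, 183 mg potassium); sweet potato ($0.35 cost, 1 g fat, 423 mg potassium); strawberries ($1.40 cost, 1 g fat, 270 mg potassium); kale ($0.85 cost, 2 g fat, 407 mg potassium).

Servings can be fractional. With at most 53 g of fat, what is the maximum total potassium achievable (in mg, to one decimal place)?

22419.0 mg

Potassium per g fat: sweet potato 423, strawberries 270, kale 203.5, peanut butter 11.44.
With no serving limits, spend the whole fat allowance on sweet potato: 53 g / 1 g × 423 mg = 22419.0 mg.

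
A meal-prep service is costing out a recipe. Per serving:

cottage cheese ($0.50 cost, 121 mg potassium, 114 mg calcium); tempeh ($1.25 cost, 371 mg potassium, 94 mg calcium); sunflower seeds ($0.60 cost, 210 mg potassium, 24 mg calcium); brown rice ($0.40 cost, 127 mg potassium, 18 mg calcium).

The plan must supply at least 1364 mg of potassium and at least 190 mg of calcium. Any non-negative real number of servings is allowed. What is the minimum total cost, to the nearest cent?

Minimising a linear cost over {potassium ≥ 1364, calcium ≥ 190, servings ≥ 0} — the optimum is at a vertex, using one or two foods.
cottage cheese only: max(1364/121, 190/114) = 11.27 servings → $5.64.
tempeh only: max(1364/371, 190/94) = 3.677 servings → $4.60.
sunflower seeds only: max(1364/210, 190/24) = 7.917 servings → $4.75.
brown rice only: max(1364/127, 190/18) = 10.74 servings → $4.30.
cottage cheese + tempeh with both targets exact would need a negative amount; discard.
cottage cheese + sunflower seeds with both tight: 0.3406 servings and 6.299 servings → $3.95.
cottage cheese + brown rice with both targets exact would need a negative amount; discard.
tempeh + sunflower seeds with both tight: 0.6611 servings and 5.327 servings → $4.02.
tempeh + brown rice: the both-tight solution has a negative serving — not a feasible corner.
sunflower seeds + brown rice with both tight: 0.5765 servings and 9.787 servings → $4.26.
Cheapest feasible corner: $3.95.

$3.95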